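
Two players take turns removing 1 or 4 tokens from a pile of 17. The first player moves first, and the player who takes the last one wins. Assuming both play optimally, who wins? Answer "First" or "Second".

Second

Compute winning (W) and losing (L) positions by backward induction:
i:   0  1  2  3  4  5  6  7  8  9 10 11 12 13 14 15 16 17
     L  W  L  W  W  L  W  L  W  W  L  W  L  W  W  L  W  L
Position 17 is L, so the second player wins.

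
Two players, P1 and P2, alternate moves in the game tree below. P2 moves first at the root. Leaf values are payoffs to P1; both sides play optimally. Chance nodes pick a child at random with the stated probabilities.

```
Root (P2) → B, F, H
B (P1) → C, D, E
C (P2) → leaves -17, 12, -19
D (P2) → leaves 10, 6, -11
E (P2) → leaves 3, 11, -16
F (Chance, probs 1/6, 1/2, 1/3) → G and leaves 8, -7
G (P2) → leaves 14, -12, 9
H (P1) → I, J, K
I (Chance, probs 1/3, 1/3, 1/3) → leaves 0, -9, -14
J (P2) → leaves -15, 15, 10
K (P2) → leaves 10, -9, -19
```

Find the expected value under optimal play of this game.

C (P2): min(-17, 12, -19) = -19
D (P2): min(10, 6, -11) = -11
E (P2): min(3, 11, -16) = -16
B (P1): max(-19, -11, -16) = -11
G (P2): min(14, -12, 9) = -12
F (Chance): 1/6·-12 + 1/2·8 + 1/3·-7 = -0.33
I (Chance): 1/3·0 + 1/3·-9 + 1/3·-14 = -7.67
J (P2): min(-15, 15, 10) = -15
K (P2): min(10, -9, -19) = -19
H (P1): max(-7.67, -15, -19) = -7.67
Root (P2): min(-11, -0.33, -7.67) = -11

-11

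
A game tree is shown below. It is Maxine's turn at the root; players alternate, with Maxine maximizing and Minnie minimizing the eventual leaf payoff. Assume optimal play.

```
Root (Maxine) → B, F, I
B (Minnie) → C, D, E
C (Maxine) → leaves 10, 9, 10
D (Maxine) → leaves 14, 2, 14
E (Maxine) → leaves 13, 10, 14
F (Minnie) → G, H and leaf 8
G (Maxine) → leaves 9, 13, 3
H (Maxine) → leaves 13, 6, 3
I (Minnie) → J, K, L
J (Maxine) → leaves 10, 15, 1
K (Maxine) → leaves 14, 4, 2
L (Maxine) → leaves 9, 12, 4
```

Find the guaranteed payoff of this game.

C (Maxine): max(10, 9, 10) = 10
D (Maxine): max(14, 2, 14) = 14
E (Maxine): max(13, 10, 14) = 14
B (Minnie): min(10, 14, 14) = 10
G (Maxine): max(9, 13, 3) = 13
H (Maxine): max(13, 6, 3) = 13
F (Minnie): min(13, 13, 8) = 8
J (Maxine): max(10, 15, 1) = 15
K (Maxine): max(14, 4, 2) = 14
L (Maxine): max(9, 12, 4) = 12
I (Minnie): min(15, 14, 12) = 12
Root (Maxine): max(10, 8, 12) = 12

12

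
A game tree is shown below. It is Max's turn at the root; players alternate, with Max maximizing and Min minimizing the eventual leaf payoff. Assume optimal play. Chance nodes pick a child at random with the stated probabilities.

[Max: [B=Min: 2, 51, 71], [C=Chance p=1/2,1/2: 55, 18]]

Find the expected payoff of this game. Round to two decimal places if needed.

B (Min): min(2, 51, 71) = 2
C (Chance): 1/2·55 + 1/2·18 = 36.5
Root (Max): max(2, 36.5) = 36.5

36.5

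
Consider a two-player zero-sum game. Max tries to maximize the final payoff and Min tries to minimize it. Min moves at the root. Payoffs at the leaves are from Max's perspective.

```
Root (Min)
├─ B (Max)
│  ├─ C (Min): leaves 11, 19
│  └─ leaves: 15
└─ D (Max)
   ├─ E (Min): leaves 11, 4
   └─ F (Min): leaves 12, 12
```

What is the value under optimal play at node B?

C: min(11, 19) = 11
B: max(11, 15) = 15

15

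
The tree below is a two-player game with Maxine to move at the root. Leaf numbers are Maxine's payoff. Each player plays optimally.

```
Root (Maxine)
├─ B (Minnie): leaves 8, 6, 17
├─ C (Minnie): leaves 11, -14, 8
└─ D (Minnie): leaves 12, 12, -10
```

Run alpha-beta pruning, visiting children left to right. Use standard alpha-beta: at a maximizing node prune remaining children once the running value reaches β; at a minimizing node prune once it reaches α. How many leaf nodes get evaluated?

8

B [α=-∞,β=+∞]: v=6
C [α=6,β=+∞]: v=-14 after child 2 ≤ α → α-cutoff, skip 1
D [α=6,β=+∞]: v=-10
Root [α=-∞,β=+∞]: v=6
Leaves evaluated: 8 of 9.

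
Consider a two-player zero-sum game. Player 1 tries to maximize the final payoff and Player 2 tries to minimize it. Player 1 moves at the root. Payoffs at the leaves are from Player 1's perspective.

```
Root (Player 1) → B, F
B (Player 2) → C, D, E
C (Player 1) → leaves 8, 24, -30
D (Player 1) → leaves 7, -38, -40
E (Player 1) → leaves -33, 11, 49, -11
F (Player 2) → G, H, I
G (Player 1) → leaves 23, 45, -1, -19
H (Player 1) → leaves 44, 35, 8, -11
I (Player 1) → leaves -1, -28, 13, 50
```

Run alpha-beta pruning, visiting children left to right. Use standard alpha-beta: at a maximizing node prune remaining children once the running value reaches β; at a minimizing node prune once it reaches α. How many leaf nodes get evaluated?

20

C [α=-∞,β=+∞]: v=24
D [α=-∞,β=24]: v=7
E [α=-∞,β=7]: v=11 after child 2 ≥ β → β-cutoff, skip 2
B [α=-∞,β=+∞]: v=7
G [α=7,β=+∞]: v=45
H [α=7,β=45]: v=44
I [α=7,β=44]: v=50
F [α=7,β=+∞]: v=44
Root [α=-∞,β=+∞]: v=44
Leaves evaluated: 20 of 22.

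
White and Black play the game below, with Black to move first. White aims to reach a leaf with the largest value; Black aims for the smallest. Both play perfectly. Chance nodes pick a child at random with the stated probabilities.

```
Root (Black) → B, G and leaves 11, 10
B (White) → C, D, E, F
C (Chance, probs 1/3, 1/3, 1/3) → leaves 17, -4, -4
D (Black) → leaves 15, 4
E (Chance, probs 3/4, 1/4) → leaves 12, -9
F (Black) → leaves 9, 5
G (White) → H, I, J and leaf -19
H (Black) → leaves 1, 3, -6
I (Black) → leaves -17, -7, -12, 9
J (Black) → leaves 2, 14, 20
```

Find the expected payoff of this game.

C (Chance): 1/3·17 + 1/3·-4 + 1/3·-4 = 3
D (Black): min(15, 4) = 4
E (Chance): 3/4·12 + 1/4·-9 = 6.75
F (Black): min(9, 5) = 5
B (White): max(3, 4, 6.75, 5) = 6.75
H (Black): min(1, 3, -6) = -6
I (Black): min(-17, -7, -12, 9) = -17
J (Black): min(2, 14, 20) = 2
G (White): max(-6, -17, 2, -19) = 2
Root (Black): min(6.75, 2, 11, 10) = 2

2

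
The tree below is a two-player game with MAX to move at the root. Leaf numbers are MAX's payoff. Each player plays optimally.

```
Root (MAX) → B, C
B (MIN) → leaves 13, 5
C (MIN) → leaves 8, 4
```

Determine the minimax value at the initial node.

B (MIN): min(13, 5) = 5
C (MIN): min(8, 4) = 4
Root (MAX): max(5, 4) = 5

5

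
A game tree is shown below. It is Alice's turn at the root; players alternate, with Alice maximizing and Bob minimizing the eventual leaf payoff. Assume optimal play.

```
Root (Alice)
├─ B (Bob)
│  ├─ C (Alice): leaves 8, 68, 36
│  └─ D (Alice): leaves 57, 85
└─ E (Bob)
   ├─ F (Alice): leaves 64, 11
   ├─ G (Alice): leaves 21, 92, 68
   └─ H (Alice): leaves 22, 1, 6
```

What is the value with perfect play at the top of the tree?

68

C (Alice): max(8, 68, 36) = 68
D (Alice): max(57, 85) = 85
B (Bob): min(68, 85) = 68
F (Alice): max(64, 11) = 64
G (Alice): max(21, 92, 68) = 92
H (Alice): max(22, 1, 6) = 22
E (Bob): min(64, 92, 22) = 22
Root (Alice): max(68, 22) = 68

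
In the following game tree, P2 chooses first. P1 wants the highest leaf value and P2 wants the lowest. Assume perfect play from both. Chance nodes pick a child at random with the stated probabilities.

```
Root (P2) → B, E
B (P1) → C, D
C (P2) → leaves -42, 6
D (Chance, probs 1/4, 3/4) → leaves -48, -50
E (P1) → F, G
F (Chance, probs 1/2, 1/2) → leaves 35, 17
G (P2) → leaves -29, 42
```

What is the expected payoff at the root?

C (P2): min(-42, 6) = -42
D (Chance): 1/4·-48 + 3/4·-50 = -49.5
B (P1): max(-42, -49.5) = -42
F (Chance): 1/2·35 + 1/2·17 = 26
G (P2): min(-29, 42) = -29
E (P1): max(26, -29) = 26
Root (P2): min(-42, 26) = -42

-42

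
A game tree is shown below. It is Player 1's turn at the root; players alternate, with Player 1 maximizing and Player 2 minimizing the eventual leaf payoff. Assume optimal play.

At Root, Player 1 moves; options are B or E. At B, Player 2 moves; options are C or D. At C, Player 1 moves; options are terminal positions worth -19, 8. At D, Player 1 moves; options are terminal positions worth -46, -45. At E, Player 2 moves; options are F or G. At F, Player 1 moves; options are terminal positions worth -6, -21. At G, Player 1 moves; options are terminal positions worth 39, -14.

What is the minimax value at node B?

C: max(-19, 8) = 8
D: max(-46, -45) = -45
B: min(8, -45) = -45

-45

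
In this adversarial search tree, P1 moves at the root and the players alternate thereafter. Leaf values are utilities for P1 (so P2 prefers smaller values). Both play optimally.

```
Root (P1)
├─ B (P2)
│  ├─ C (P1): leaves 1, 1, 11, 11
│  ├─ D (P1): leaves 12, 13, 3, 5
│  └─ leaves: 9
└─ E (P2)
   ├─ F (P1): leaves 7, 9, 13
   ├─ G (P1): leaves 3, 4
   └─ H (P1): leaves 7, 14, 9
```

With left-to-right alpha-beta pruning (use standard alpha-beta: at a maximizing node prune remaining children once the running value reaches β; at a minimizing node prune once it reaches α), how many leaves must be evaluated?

C [α=-∞,β=+∞]: v=11
D [α=-∞,β=11]: v=12 after child 1 ≥ β → β-cutoff, skip 3
B [α=-∞,β=+∞]: v=9
F [α=9,β=+∞]: v=13
G [α=9,β=13]: v=4
E [α=9,β=+∞]: v=4 after child 2 ≤ α → α-cutoff, skip 1
Root [α=-∞,β=+∞]: v=9
Leaves evaluated: 11 of 17.

11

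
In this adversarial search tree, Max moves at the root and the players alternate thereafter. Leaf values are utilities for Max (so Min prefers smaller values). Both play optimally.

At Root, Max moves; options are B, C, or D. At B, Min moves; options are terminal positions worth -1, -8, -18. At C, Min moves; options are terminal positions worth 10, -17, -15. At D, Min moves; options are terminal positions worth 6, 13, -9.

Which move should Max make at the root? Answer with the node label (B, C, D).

D

B (Min): min(-1, -8, -18) = -18
C (Min): min(10, -17, -15) = -17
D (Min): min(6, 13, -9) = -9
Root (Max): max(-18, -17, -9) = -9
Max picks the child with the highest value: D (value -9).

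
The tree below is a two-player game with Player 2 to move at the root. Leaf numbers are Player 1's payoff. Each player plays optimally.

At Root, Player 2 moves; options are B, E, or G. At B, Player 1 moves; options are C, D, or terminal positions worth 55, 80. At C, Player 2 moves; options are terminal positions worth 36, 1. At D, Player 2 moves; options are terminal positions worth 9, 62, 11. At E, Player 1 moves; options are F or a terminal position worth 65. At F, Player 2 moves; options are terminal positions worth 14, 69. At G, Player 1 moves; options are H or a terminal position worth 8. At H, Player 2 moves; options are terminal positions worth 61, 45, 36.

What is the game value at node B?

C: min(36, 1) = 1
D: min(9, 62, 11) = 9
B: max(1, 9, 55, 80) = 80

80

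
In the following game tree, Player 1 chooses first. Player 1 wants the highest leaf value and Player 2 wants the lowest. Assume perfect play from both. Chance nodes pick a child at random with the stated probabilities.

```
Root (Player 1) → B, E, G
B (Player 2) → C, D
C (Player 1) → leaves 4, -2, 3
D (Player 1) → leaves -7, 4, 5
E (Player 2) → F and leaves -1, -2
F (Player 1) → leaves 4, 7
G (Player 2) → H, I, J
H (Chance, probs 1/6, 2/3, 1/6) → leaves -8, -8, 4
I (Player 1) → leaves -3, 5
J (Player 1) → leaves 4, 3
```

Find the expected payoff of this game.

4

C (Player 1): max(4, -2, 3) = 4
D (Player 1): max(-7, 4, 5) = 5
B (Player 2): min(4, 5) = 4
F (Player 1): max(4, 7) = 7
E (Player 2): min(7, -1, -2) = -2
H (Chance): 1/6·-8 + 2/3·-8 + 1/6·4 = -6
I (Player 1): max(-3, 5) = 5
J (Player 1): max(4, 3) = 4
G (Player 2): min(-6, 5, 4) = -6
Root (Player 1): max(4, -2, -6) = 4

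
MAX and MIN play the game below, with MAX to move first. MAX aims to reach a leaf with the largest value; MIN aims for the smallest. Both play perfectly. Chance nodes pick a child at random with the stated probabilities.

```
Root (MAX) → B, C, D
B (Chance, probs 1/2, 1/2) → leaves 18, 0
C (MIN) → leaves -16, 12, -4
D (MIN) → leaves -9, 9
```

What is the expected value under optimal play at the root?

B (Chance): 1/2·18 + 1/2·0 = 9
C (MIN): min(-16, 12, -4) = -16
D (MIN): min(-9, 9) = -9
Root (MAX): max(9, -16, -9) = 9

9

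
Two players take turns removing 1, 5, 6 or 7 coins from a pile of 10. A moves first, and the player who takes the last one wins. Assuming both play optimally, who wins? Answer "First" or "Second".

First

Mark each pile size as W (mover wins) or L (mover loses):
i:   0  1  2  3  4  5  6  7  8  9 10
     L  W  L  W  L  W  W  W  W  W  W
Position 10 is W, so the first player wins.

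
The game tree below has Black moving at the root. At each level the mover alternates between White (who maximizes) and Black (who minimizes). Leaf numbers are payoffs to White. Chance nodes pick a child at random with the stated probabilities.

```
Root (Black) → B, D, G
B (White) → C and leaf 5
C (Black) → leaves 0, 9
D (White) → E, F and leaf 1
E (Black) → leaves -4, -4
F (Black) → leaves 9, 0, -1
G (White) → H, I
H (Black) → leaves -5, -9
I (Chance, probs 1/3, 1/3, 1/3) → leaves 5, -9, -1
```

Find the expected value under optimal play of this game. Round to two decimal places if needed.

C (Black): min(0, 9) = 0
B (White): max(0, 5) = 5
E (Black): min(-4, -4) = -4
F (Black): min(9, 0, -1) = -1
D (White): max(-4, -1, 1) = 1
H (Black): min(-5, -9) = -9
I (Chance): 1/3·5 + 1/3·-9 + 1/3·-1 = -1.67
G (White): max(-9, -1.67) = -1.67
Root (Black): min(5, 1, -1.67) = -1.67

-1.67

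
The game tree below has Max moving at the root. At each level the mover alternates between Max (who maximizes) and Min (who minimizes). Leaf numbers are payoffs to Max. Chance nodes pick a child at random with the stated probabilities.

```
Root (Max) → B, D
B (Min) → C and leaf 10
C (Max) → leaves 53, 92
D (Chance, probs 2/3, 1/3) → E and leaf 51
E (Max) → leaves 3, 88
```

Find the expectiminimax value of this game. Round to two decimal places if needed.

C (Max): max(53, 92) = 92
B (Min): min(92, 10) = 10
E (Max): max(3, 88) = 88
D (Chance): 2/3·88 + 1/3·51 = 75.67
Root (Max): max(10, 75.67) = 75.67

75.67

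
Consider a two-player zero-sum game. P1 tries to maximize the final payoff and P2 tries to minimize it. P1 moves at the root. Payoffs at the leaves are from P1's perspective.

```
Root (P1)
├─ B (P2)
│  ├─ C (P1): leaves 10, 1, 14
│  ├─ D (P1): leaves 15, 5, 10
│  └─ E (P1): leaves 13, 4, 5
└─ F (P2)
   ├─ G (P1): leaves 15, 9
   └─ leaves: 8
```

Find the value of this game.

C (P1): max(10, 1, 14) = 14
D (P1): max(15, 5, 10) = 15
E (P1): max(13, 4, 5) = 13
B (P2): min(14, 15, 13) = 13
G (P1): max(15, 9) = 15
F (P2): min(15, 8) = 8
Root (P1): max(13, 8) = 13

13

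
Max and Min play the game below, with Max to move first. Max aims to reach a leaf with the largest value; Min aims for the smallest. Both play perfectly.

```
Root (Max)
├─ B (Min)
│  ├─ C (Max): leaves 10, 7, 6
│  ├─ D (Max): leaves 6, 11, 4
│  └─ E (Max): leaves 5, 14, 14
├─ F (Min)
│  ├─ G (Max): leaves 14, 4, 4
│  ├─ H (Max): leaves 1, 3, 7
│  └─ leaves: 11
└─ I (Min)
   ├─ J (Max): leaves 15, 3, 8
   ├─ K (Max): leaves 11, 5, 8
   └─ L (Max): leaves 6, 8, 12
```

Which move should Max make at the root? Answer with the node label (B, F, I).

I

C (Max): max(10, 7, 6) = 10
D (Max): max(6, 11, 4) = 11
E (Max): max(5, 14, 14) = 14
B (Min): min(10, 11, 14) = 10
G (Max): max(14, 4, 4) = 14
H (Max): max(1, 3, 7) = 7
F (Min): min(14, 7, 11) = 7
J (Max): max(15, 3, 8) = 15
K (Max): max(11, 5, 8) = 11
L (Max): max(6, 8, 12) = 12
I (Min): min(15, 11, 12) = 11
Root (Max): max(10, 7, 11) = 11
Max picks the child with the highest value: I (value 11).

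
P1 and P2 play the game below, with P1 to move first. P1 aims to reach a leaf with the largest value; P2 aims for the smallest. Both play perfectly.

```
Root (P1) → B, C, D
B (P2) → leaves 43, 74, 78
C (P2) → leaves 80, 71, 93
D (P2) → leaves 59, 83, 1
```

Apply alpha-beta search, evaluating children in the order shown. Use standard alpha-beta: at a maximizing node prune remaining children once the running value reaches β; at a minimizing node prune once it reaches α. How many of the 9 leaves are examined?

7

B [α=-∞,β=+∞]: v=43
C [α=43,β=+∞]: v=71
D [α=71,β=+∞]: v=59 after child 1 ≤ α → α-cutoff, skip 2
Root [α=-∞,β=+∞]: v=71
Leaves evaluated: 7 of 9.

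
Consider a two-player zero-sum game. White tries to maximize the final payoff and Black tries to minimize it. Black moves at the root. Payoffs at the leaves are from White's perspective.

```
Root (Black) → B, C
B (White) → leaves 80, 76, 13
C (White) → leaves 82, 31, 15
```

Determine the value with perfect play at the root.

B (White): max(80, 76, 13) = 80
C (White): max(82, 31, 15) = 82
Root (Black): min(80, 82) = 80

80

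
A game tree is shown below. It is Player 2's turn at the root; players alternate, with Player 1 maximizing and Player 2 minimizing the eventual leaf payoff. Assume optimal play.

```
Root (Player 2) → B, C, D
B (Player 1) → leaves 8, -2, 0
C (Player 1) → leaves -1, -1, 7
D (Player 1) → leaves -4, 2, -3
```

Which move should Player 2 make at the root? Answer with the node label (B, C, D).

D

B (Player 1): max(8, -2, 0) = 8
C (Player 1): max(-1, -1, 7) = 7
D (Player 1): max(-4, 2, -3) = 2
Root (Player 2): min(8, 7, 2) = 2
Player 2 picks the child with the lowest value: D (value 2).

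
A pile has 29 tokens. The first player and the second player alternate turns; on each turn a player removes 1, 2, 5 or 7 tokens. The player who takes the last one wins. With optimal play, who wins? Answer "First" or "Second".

First

Compute winning (W) and losing (L) positions by backward induction:
i:   0  1  2  3  4  5  6  7  8  9 10 11 12 13 14 15 16 17 18 19 20 21 22 23 24 25 26 27 28 29
     L  W  W  L  W  W  L  W  W  L  W  W  L  W  W  L  W  W  L  W  W  L  W  W  L  W  W  L  W  W
Position 29 is W, so the first player wins.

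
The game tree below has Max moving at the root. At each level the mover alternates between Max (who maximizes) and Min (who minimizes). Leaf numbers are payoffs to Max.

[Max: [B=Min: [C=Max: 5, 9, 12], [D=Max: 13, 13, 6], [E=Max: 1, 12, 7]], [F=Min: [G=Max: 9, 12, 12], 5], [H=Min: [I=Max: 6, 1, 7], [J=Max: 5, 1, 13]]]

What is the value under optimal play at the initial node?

C (Max): max(5, 9, 12) = 12
D (Max): max(13, 13, 6) = 13
E (Max): max(1, 12, 7) = 12
B (Min): min(12, 13, 12) = 12
G (Max): max(9, 12, 12) = 12
F (Min): min(12, 5) = 5
I (Max): max(6, 1, 7) = 7
J (Max): max(5, 1, 13) = 13
H (Min): min(7, 13) = 7
Root (Max): max(12, 5, 7) = 12

12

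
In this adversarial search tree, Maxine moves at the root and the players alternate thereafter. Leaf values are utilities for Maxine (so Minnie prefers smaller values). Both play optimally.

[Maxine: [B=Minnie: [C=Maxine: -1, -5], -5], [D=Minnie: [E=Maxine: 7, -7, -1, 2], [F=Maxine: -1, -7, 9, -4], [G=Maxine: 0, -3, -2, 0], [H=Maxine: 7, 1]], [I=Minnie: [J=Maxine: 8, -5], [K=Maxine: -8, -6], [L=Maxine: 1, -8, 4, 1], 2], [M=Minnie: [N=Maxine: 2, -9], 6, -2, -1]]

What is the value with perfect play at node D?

E: max(7, -7, -1, 2) = 7
F: max(-1, -7, 9, -4) = 9
G: max(0, -3, -2, 0) = 0
H: max(7, 1) = 7
D: min(7, 9, 0, 7) = 0

0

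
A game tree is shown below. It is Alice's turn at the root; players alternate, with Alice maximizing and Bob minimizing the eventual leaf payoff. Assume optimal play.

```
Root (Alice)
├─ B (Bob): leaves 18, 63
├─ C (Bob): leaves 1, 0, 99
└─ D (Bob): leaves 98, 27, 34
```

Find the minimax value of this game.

B (Bob): min(18, 63) = 18
C (Bob): min(1, 0, 99) = 0
D (Bob): min(98, 27, 34) = 27
Root (Alice): max(18, 0, 27) = 27

27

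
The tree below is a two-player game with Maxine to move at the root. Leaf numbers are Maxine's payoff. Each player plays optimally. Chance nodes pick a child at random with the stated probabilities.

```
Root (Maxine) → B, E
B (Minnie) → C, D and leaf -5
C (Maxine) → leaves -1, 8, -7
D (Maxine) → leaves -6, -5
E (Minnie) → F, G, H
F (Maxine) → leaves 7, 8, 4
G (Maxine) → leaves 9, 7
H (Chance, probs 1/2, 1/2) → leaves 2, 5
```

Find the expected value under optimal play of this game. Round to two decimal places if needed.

3.5

C (Maxine): max(-1, 8, -7) = 8
D (Maxine): max(-6, -5) = -5
B (Minnie): min(8, -5, -5) = -5
F (Maxine): max(7, 8, 4) = 8
G (Maxine): max(9, 7) = 9
H (Chance): 1/2·2 + 1/2·5 = 3.5
E (Minnie): min(8, 9, 3.5) = 3.5
Root (Maxine): max(-5, 3.5) = 3.5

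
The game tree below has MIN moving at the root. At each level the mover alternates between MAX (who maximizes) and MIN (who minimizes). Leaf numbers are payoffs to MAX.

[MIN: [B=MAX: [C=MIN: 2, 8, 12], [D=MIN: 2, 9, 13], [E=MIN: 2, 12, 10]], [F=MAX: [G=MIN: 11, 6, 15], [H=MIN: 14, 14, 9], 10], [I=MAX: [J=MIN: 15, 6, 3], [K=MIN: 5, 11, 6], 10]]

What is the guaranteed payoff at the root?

C (MIN): min(2, 8, 12) = 2
D (MIN): min(2, 9, 13) = 2
E (MIN): min(2, 12, 10) = 2
B (MAX): max(2, 2, 2) = 2
G (MIN): min(11, 6, 15) = 6
H (MIN): min(14, 14, 9) = 9
F (MAX): max(6, 9, 10) = 10
J (MIN): min(15, 6, 3) = 3
K (MIN): min(5, 11, 6) = 5
I (MAX): max(3, 5, 10) = 10
Root (MIN): min(2, 10, 10) = 2

2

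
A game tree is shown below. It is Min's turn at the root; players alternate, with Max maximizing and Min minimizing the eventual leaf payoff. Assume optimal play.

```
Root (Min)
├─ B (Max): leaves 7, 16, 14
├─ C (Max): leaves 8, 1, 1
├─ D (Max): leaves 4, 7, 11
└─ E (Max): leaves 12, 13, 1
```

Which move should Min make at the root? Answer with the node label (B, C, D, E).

B (Max): max(7, 16, 14) = 16
C (Max): max(8, 1, 1) = 8
D (Max): max(4, 7, 11) = 11
E (Max): max(12, 13, 1) = 13
Root (Min): min(16, 8, 11, 13) = 8
Min picks the child with the lowest value: C (value 8).

C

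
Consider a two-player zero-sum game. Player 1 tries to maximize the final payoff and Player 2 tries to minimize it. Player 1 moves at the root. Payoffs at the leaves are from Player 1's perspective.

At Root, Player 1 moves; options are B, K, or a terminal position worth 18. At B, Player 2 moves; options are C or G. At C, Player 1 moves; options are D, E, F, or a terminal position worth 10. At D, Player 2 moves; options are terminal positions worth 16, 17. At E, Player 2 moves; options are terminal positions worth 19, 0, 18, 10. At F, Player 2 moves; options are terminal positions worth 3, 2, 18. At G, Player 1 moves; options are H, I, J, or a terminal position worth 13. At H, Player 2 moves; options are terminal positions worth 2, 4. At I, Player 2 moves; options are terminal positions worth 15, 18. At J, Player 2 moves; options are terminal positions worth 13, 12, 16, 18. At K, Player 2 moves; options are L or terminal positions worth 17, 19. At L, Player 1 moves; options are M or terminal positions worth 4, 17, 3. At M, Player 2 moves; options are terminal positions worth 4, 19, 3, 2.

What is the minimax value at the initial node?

D (Player 2): min(16, 17) = 16
E (Player 2): min(19, 0, 18, 10) = 0
F (Player 2): min(3, 2, 18) = 2
C (Player 1): max(16, 0, 2, 10) = 16
H (Player 2): min(2, 4) = 2
I (Player 2): min(15, 18) = 15
J (Player 2): min(13, 12, 16, 18) = 12
G (Player 1): max(2, 15, 12, 13) = 15
B (Player 2): min(16, 15) = 15
M (Player 2): min(4, 19, 3, 2) = 2
L (Player 1): max(2, 4, 17, 3) = 17
K (Player 2): min(17, 17, 19) = 17
Root (Player 1): max(15, 17, 18) = 18

18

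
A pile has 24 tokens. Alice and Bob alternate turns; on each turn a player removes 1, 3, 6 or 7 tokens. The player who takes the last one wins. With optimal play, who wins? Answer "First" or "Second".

Second

Mark each pile size as W (mover wins) or L (mover loses):
i:   0  1  2  3  4  5  6  7  8  9 10 11 12 13 14 15 16 17 18 19 20 21 22 23 24
     L  W  L  W  L  W  W  W  W  W  W  W  L  W  L  W  L  W  W  W  W  W  W  W  L
Position 24 is L, so the second player wins.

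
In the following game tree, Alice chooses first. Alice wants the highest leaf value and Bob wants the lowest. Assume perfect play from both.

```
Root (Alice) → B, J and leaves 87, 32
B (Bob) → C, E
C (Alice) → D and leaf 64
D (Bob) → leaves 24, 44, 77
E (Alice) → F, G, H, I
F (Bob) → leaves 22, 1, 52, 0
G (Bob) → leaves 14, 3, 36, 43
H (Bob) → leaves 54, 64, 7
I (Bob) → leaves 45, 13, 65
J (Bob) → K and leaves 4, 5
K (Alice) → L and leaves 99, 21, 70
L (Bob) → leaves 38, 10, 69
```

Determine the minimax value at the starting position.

87

D (Bob): min(24, 44, 77) = 24
C (Alice): max(24, 64) = 64
F (Bob): min(22, 1, 52, 0) = 0
G (Bob): min(14, 3, 36, 43) = 3
H (Bob): min(54, 64, 7) = 7
I (Bob): min(45, 13, 65) = 13
E (Alice): max(0, 3, 7, 13) = 13
B (Bob): min(64, 13) = 13
L (Bob): min(38, 10, 69) = 10
K (Alice): max(10, 99, 21, 70) = 99
J (Bob): min(99, 4, 5) = 4
Root (Alice): max(13, 4, 87, 32) = 87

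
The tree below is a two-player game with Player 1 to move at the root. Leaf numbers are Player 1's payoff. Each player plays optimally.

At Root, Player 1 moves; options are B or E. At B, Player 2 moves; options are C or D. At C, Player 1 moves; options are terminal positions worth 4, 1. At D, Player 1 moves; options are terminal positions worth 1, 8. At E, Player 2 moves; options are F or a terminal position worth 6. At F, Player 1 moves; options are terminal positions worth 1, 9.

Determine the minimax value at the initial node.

C (Player 1): max(4, 1) = 4
D (Player 1): max(1, 8) = 8
B (Player 2): min(4, 8) = 4
F (Player 1): max(1, 9) = 9
E (Player 2): min(9, 6) = 6
Root (Player 1): max(4, 6) = 6

6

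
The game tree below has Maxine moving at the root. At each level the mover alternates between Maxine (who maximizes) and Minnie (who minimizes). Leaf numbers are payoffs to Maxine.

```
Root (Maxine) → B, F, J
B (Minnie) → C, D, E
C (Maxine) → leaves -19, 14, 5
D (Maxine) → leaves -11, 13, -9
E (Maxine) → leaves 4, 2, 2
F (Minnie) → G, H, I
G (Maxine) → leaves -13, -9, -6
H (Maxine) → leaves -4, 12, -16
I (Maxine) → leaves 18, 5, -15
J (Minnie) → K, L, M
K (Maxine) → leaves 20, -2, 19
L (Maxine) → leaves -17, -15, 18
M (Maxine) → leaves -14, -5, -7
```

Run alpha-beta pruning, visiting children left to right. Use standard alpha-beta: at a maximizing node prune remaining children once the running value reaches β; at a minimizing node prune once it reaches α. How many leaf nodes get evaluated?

21

C [α=-∞,β=+∞]: v=14
D [α=-∞,β=14]: v=13
E [α=-∞,β=13]: v=4
B [α=-∞,β=+∞]: v=4
G [α=4,β=+∞]: v=-6
F [α=4,β=+∞]: v=-6 after child 1 ≤ α → α-cutoff, skip 2
K [α=4,β=+∞]: v=20
L [α=4,β=20]: v=18
M [α=4,β=18]: v=-5
J [α=4,β=+∞]: v=-5
Root [α=-∞,β=+∞]: v=4
Leaves evaluated: 21 of 27.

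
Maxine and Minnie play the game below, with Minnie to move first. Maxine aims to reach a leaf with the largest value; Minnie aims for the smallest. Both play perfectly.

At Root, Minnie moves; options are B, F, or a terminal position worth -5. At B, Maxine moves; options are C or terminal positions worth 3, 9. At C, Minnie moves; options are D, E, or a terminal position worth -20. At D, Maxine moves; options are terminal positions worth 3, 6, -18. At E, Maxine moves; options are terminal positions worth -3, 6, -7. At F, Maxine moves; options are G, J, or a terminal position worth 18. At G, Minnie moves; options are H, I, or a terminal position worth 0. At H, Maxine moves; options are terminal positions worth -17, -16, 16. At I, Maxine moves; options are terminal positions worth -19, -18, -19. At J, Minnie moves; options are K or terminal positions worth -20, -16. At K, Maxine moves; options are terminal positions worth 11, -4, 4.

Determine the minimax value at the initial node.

D (Maxine): max(3, 6, -18) = 6
E (Maxine): max(-3, 6, -7) = 6
C (Minnie): min(6, 6, -20) = -20
B (Maxine): max(-20, 3, 9) = 9
H (Maxine): max(-17, -16, 16) = 16
I (Maxine): max(-19, -18, -19) = -18
G (Minnie): min(16, -18, 0) = -18
K (Maxine): max(11, -4, 4) = 11
J (Minnie): min(11, -20, -16) = -20
F (Maxine): max(-18, -20, 18) = 18
Root (Minnie): min(9, 18, -5) = -5

-5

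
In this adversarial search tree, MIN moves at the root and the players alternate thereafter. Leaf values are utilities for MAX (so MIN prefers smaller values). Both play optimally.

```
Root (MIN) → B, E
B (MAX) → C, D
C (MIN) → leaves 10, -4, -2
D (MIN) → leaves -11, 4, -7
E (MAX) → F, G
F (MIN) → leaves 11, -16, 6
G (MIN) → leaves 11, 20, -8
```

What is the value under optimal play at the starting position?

C (MIN): min(10, -4, -2) = -4
D (MIN): min(-11, 4, -7) = -11
B (MAX): max(-4, -11) = -4
F (MIN): min(11, -16, 6) = -16
G (MIN): min(11, 20, -8) = -8
E (MAX): max(-16, -8) = -8
Root (MIN): min(-4, -8) = -8

-8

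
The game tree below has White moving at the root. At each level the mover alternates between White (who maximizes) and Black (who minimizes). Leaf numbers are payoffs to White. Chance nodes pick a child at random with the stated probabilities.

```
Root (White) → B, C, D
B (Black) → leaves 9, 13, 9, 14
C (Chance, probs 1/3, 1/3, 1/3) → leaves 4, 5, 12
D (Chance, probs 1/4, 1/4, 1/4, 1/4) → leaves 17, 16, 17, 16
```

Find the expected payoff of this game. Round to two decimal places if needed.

B (Black): min(9, 13, 9, 14) = 9
C (Chance): 1/3·4 + 1/3·5 + 1/3·12 = 7
D (Chance): 1/4·17 + 1/4·16 + 1/4·17 + 1/4·16 = 16.5
Root (White): max(9, 7, 16.5) = 16.5

16.5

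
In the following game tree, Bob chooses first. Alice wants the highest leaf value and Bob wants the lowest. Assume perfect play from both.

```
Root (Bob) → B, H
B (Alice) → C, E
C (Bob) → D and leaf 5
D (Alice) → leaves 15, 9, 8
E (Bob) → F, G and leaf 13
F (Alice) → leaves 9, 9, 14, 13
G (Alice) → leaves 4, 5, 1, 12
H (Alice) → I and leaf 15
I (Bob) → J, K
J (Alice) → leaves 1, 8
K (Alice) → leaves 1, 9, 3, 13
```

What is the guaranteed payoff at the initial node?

D (Alice): max(15, 9, 8) = 15
C (Bob): min(15, 5) = 5
F (Alice): max(9, 9, 14, 13) = 14
G (Alice): max(4, 5, 1, 12) = 12
E (Bob): min(14, 12, 13) = 12
B (Alice): max(5, 12) = 12
J (Alice): max(1, 8) = 8
K (Alice): max(1, 9, 3, 13) = 13
I (Bob): min(8, 13) = 8
H (Alice): max(8, 15) = 15
Root (Bob): min(12, 15) = 12

12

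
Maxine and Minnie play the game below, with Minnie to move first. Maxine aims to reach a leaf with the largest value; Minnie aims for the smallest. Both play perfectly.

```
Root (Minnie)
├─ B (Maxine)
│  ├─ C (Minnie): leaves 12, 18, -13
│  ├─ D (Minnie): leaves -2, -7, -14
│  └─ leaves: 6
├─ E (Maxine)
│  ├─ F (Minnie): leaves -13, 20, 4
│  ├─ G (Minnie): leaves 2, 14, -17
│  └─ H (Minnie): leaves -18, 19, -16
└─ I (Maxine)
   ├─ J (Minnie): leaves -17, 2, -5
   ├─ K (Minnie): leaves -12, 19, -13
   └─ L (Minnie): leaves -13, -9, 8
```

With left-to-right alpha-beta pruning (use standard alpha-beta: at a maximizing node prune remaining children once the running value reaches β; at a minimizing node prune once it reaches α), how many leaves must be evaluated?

20

C [α=-∞,β=+∞]: v=-13
D [α=-13,β=+∞]: v=-14
B [α=-∞,β=+∞]: v=6
F [α=-∞,β=6]: v=-13
G [α=-13,β=6]: v=-17
H [α=-13,β=6]: v=-18 after child 1 ≤ α → α-cutoff, skip 2
E [α=-∞,β=6]: v=-13
J [α=-∞,β=-13]: v=-17
K [α=-17,β=-13]: v=-13
I [α=-∞,β=-13]: v=-13 after child 2 ≥ β → β-cutoff, skip 1
Root [α=-∞,β=+∞]: v=-13
Leaves evaluated: 20 of 25.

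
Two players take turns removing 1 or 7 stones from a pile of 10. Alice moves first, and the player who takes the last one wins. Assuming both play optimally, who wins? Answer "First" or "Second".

W/L table (W = player to move can force a win):
i:   0  1  2  3  4  5  6  7  8  9 10
     L  W  L  W  L  W  L  W  L  W  L
Position 10 is L, so the second player wins.

Second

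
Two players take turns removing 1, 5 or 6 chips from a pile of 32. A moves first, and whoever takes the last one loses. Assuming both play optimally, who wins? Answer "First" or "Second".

First

Compute winning (W) and losing (L) positions by backward induction:
i:   0  1  2  3  4  5  6  7  8  9 10 11 12 13 14 15 16 17 18 19 20 21 22 23 24 25 26 27 28 29 30 31 32
     W  L  W  L  W  L  W  W  W  W  W  W  L  W  L  W  L  W  W  W  W  W  W  L  W  L  W  L  W  W  W  W  W
Position 32 is W, so the first player wins.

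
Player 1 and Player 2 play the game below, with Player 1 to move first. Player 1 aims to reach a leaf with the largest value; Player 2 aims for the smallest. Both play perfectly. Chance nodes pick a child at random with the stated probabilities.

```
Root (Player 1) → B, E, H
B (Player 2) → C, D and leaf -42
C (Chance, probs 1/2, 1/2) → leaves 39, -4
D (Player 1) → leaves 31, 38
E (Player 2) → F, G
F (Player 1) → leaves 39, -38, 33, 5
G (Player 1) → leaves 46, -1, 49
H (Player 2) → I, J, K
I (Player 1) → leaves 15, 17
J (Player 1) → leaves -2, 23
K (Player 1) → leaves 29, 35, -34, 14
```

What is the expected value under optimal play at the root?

C (Chance): 1/2·39 + 1/2·-4 = 17.5
D (Player 1): max(31, 38) = 38
B (Player 2): min(17.5, 38, -42) = -42
F (Player 1): max(39, -38, 33, 5) = 39
G (Player 1): max(46, -1, 49) = 49
E (Player 2): min(39, 49) = 39
I (Player 1): max(15, 17) = 17
J (Player 1): max(-2, 23) = 23
K (Player 1): max(29, 35, -34, 14) = 35
H (Player 2): min(17, 23, 35) = 17
Root (Player 1): max(-42, 39, 17) = 39

39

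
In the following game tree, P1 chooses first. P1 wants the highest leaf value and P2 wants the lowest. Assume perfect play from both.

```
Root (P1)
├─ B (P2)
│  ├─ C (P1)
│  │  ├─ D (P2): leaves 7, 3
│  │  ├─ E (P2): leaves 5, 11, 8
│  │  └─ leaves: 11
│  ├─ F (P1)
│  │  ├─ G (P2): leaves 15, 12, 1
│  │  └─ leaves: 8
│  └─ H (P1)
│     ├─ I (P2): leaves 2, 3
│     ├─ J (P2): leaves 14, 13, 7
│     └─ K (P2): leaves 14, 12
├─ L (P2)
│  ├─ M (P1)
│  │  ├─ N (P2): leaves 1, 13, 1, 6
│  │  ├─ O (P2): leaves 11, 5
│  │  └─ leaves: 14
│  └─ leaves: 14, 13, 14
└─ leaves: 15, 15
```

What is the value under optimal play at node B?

D: min(7, 3) = 3
E: min(5, 11, 8) = 5
C: max(3, 5, 11) = 11
G: min(15, 12, 1) = 1
F: max(1, 8) = 8
I: min(2, 3) = 2
J: min(14, 13, 7) = 7
K: min(14, 12) = 12
H: max(2, 7, 12) = 12
B: min(11, 8, 12) = 8

8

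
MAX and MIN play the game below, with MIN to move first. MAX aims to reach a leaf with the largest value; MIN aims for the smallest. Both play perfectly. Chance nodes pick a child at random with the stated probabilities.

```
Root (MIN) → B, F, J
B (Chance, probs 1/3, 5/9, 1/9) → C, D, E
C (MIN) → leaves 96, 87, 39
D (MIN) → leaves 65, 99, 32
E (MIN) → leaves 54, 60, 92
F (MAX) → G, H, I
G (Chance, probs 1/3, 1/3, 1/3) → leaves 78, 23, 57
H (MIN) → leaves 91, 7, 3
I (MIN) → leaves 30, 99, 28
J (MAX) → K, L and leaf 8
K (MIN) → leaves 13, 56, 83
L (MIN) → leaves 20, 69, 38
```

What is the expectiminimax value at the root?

20

C (MIN): min(96, 87, 39) = 39
D (MIN): min(65, 99, 32) = 32
E (MIN): min(54, 60, 92) = 54
B (Chance): 1/3·39 + 5/9·32 + 1/9·54 = 36.78
G (Chance): 1/3·78 + 1/3·23 + 1/3·57 = 52.67
H (MIN): min(91, 7, 3) = 3
I (MIN): min(30, 99, 28) = 28
F (MAX): max(52.67, 3, 28) = 52.67
K (MIN): min(13, 56, 83) = 13
L (MIN): min(20, 69, 38) = 20
J (MAX): max(13, 20, 8) = 20
Root (MIN): min(36.78, 52.67, 20) = 20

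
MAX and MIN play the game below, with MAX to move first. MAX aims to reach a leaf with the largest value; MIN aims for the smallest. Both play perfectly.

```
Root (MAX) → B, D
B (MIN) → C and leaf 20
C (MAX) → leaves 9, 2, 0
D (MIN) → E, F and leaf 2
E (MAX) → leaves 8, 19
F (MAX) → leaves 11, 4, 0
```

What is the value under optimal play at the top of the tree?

C (MAX): max(9, 2, 0) = 9
B (MIN): min(9, 20) = 9
E (MAX): max(8, 19) = 19
F (MAX): max(11, 4, 0) = 11
D (MIN): min(19, 11, 2) = 2
Root (MAX): max(9, 2) = 9

9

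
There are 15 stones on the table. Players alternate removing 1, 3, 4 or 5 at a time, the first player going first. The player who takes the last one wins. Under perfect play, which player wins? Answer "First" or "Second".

First

i:   0  1  2  3  4  5  6  7  8  9 10 11 12 13 14 15
     L  W  L  W  W  W  W  W  L  W  L  W  W  W  W  W
Position 15 is W, so the first player wins.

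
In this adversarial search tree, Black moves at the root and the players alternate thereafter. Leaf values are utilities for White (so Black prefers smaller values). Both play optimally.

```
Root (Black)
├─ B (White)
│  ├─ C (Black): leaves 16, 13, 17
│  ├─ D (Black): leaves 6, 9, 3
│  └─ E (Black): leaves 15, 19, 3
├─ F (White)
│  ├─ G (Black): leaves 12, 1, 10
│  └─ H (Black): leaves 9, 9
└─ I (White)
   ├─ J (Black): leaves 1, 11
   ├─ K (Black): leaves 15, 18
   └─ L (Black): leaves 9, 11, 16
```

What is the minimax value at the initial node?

C (Black): min(16, 13, 17) = 13
D (Black): min(6, 9, 3) = 3
E (Black): min(15, 19, 3) = 3
B (White): max(13, 3, 3) = 13
G (Black): min(12, 1, 10) = 1
H (Black): min(9, 9) = 9
F (White): max(1, 9) = 9
J (Black): min(1, 11) = 1
K (Black): min(15, 18) = 15
L (Black): min(9, 11, 16) = 9
I (White): max(1, 15, 9) = 15
Root (Black): min(13, 9, 15) = 9

9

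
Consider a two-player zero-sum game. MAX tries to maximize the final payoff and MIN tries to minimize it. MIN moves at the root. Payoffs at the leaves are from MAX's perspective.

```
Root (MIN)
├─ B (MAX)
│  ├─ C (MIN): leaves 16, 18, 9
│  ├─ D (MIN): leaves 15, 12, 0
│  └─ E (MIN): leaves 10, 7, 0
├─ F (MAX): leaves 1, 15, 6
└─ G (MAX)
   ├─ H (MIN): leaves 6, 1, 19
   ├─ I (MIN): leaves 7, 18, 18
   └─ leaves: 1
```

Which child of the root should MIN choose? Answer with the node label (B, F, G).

G

C (MIN): min(16, 18, 9) = 9
D (MIN): min(15, 12, 0) = 0
E (MIN): min(10, 7, 0) = 0
B (MAX): max(9, 0, 0) = 9
F (MAX): max(1, 15, 6) = 15
H (MIN): min(6, 1, 19) = 1
I (MIN): min(7, 18, 18) = 7
G (MAX): max(1, 7, 1) = 7
Root (MIN): min(9, 15, 7) = 7
MIN picks the child with the lowest value: G (value 7).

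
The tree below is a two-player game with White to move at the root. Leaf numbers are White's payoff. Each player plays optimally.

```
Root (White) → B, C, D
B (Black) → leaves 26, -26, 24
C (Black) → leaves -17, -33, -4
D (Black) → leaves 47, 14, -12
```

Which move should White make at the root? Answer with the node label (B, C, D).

B (Black): min(26, -26, 24) = -26
C (Black): min(-17, -33, -4) = -33
D (Black): min(47, 14, -12) = -12
Root (White): max(-26, -33, -12) = -12
White picks the child with the highest value: D (value -12).

D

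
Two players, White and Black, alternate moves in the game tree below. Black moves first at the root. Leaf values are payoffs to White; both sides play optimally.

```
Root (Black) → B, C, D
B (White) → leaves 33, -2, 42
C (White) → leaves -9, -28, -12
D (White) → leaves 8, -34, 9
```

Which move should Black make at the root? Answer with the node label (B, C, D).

C

B (White): max(33, -2, 42) = 42
C (White): max(-9, -28, -12) = -9
D (White): max(8, -34, 9) = 9
Root (Black): min(42, -9, 9) = -9
Black picks the child with the lowest value: C (value -9).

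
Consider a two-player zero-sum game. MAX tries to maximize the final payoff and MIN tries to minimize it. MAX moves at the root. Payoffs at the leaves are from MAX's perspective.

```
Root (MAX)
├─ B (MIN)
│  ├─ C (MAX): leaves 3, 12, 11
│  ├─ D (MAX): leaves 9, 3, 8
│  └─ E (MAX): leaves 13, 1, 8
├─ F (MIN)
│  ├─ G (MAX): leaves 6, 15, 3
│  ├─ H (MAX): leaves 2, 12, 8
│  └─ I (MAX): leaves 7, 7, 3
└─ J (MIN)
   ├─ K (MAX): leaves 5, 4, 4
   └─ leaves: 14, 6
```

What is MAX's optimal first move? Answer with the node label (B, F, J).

C (MAX): max(3, 12, 11) = 12
D (MAX): max(9, 3, 8) = 9
E (MAX): max(13, 1, 8) = 13
B (MIN): min(12, 9, 13) = 9
G (MAX): max(6, 15, 3) = 15
H (MAX): max(2, 12, 8) = 12
I (MAX): max(7, 7, 3) = 7
F (MIN): min(15, 12, 7) = 7
K (MAX): max(5, 4, 4) = 5
J (MIN): min(5, 14, 6) = 5
Root (MAX): max(9, 7, 5) = 9
MAX picks the child with the highest value: B (value 9).

B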